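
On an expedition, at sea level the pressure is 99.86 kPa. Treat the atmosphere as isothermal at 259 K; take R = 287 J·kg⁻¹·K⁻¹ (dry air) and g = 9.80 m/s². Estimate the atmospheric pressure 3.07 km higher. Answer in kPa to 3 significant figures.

Scale height: H = RT/g = 287 × 259 / 9.80 = 7585.0 m.
Barometric formula: P = P₀ exp(−z/H).
z/H = 3070.0/7585.0 = 0.40475; exp(−0.40475) = 0.66714.
P = 99.86 × 0.66714 = 66.621 kPa.

P ≈ 66.6 kPa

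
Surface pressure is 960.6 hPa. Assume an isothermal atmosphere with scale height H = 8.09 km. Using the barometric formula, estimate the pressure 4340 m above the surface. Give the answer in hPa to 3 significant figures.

Barometric formula: P = P₀ exp(−z/H).
z/H = 4340.0/8090.0 = 0.53646; exp(−0.53646) = 0.58481.
P = 960.6 × 0.58481 = 561.77 hPa.

P ≈ 562 hPa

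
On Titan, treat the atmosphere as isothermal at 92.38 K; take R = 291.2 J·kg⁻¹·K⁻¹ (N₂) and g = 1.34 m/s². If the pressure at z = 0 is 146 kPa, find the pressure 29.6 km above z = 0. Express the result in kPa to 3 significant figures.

Scale height: H = RT/g = 291.2 × 92.38 / 1.34 = 20075 m.
Barometric formula: P = P₀ exp(−z/H).
z/H = 29600/20075 = 1.4745; exp(−1.4745) = 0.22889.
P = 146 × 0.22889 = 33.418 kPa.

P ≈ 33.4 kPa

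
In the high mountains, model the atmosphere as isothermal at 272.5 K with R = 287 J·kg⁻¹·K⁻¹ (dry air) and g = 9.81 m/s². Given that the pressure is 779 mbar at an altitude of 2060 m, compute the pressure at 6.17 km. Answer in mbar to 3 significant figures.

P ≈ 465 mbar

Scale height: H = RT/g = 287 × 272.5 / 9.81 = 7972.2 m.
Between two levels, P₂ = P₁ exp(−Δz/H) with Δz = z₂ − z₁.
Δz = 6170.0 − 2060.0 = 4110.0 m; Δz/H = 4110.0/7972.2 = 0.51554.
P₂ = 779 × exp(−0.51554) = 779 × 0.59718 = 465.20 mbar.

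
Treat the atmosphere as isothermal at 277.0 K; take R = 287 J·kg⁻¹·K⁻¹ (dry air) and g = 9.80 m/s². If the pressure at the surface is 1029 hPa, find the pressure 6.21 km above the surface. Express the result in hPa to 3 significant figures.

Scale height: H = RT/g = 287 × 277.0 / 9.80 = 8112.1 m.
Barometric formula: P = P₀ exp(−z/H).
z/H = 6210.0/8112.1 = 0.76552; exp(−0.76552) = 0.46509.
P = 1029 × 0.46509 = 478.58 hPa.

P ≈ 479 hPa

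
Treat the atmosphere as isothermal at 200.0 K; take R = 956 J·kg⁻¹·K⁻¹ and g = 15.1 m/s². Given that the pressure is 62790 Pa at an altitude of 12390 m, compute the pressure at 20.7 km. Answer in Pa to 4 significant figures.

Scale height: H = RT/g = 956 × 200.0 / 15.1 = 12662 m.
Between two levels, P₂ = P₁ exp(−Δz/H) with Δz = z₂ − z₁.
Δz = 20700 − 12390 = 8310.0 m; Δz/H = 8310.0/12662 = 0.65629.
P₂ = 62790 × exp(−0.65629) = 62790 × 0.51877 = 32574 Pa.

P ≈ 32570 Pa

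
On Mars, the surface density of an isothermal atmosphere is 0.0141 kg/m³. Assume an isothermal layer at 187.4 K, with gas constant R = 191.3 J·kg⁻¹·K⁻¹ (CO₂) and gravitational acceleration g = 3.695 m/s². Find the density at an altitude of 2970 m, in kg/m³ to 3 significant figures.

ρ ≈ 0.0104 kg/m³

Scale height: H = RT/g = 191.3 × 187.4 / 3.695 = 9702.2 m.
In an isothermal atmosphere, density decays like pressure: ρ = ρ₀ exp(−z/H).
z/H = 2970.0/9702.2 = 0.30612; exp(−0.30612) = 0.73630.
ρ = 0.0141 × 0.73630 = 0.010382 kg/m³.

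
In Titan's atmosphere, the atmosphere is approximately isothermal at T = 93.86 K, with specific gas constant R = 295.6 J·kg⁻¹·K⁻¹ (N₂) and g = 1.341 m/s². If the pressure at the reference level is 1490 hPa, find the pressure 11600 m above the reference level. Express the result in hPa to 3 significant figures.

P ≈ 851 hPa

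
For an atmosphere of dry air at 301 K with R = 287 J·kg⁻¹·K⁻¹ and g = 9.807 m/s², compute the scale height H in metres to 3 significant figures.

The scale height of an isothermal atmosphere is H = RT/g.
H = 287 × 301 / 9.807 = 86387/9.807 = 8808.7 m.

H ≈ 8810 m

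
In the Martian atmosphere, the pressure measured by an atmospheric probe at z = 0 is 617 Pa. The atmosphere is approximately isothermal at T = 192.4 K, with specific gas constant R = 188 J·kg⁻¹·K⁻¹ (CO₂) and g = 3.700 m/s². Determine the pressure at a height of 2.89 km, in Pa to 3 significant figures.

P ≈ 459 Pa

Scale height: H = RT/g = 188 × 192.4 / 3.700 = 9776.0 m.
Barometric formula: P = P₀ exp(−z/H).
z/H = 2890.0/9776.0 = 0.29562; exp(−0.29562) = 0.74407.
P = 617 × 0.74407 = 459.09 Pa.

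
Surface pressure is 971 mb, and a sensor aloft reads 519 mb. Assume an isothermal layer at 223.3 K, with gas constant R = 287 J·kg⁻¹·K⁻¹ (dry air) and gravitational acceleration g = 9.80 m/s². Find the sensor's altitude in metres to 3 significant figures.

Scale height: H = RT/g = 287 × 223.3 / 9.80 = 6539.5 m.
Invert the barometric formula: z = H ln(P₀/P).
P₀/P = 971/519 = 1.8709; ln(1.8709) = 0.62642.
z = 6539.5 × 0.62642 = 4096.5 m.

z ≈ 4100 m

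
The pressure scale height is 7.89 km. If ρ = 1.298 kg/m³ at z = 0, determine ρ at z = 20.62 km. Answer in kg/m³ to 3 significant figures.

ρ ≈ 0.0951 kg/m³

In an isothermal atmosphere, density decays like pressure: ρ = ρ₀ exp(−z/H).
z/H = 20620/7890.0 = 2.6134; exp(−2.6134) = 0.073285.
ρ = 1.298 × 0.073285 = 0.095124 kg/m³.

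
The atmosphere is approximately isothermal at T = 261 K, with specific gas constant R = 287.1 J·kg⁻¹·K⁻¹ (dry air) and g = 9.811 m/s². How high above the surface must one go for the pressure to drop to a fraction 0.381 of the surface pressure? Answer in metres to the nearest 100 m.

Scale height: H = RT/g = 287.1 × 261 / 9.811 = 7637.7 m.
Set P/P₀ = exp(−z/H) = 0.381, so z = −H ln(0.381).
−ln(0.381) = 0.96496; z = 7637.7 × 0.96496 = 7370.1 m.

z ≈ 7400 m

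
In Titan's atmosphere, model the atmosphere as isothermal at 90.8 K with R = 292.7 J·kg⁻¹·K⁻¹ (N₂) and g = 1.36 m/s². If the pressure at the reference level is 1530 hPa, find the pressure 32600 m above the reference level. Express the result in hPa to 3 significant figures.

Scale height: H = RT/g = 292.7 × 90.8 / 1.36 = 19542 m.
Barometric formula: P = P₀ exp(−z/H).
z/H = 32600/19542 = 1.6682; exp(−1.6682) = 0.18859.
P = 1530 × 0.18859 = 288.54 hPa.

P ≈ 289 hPa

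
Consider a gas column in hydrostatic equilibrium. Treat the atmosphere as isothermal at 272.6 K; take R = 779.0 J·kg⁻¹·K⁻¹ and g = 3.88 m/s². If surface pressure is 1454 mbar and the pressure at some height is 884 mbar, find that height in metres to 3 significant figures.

z ≈ 27200 m

Scale height: H = RT/g = 779.0 × 272.6 / 3.88 = 54731 m.
Invert the barometric formula: z = H ln(P₀/P).
P₀/P = 1454/884 = 1.6448; ln(1.6448) = 0.49762.
z = 54731 × 0.49762 = 27235 m.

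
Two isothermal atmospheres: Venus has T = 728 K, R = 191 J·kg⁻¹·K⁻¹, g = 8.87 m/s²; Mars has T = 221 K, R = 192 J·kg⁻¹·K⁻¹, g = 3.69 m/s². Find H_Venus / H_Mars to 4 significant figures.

H = RT/g for each body.
H_Venus = 191 × 728 / 8.87 = 15676 m.
H_Mars = 192 × 221 / 3.69 = 11499 m.
H_Venus/H_Mars = 15676/11499 = 1.3632.

H_Venus/H_Mars ≈ 1.363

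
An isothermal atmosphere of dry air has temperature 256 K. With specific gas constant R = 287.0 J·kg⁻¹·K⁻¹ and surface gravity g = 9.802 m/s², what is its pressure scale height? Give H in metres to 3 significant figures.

H ≈ 7500 m

The scale height of an isothermal atmosphere is H = RT/g.
H = 287.0 × 256 / 9.802 = 73472/9.802 = 7495.6 m.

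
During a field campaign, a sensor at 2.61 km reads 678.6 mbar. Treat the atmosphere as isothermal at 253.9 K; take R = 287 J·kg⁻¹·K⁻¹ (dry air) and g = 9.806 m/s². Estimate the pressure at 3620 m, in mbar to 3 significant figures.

Scale height: H = RT/g = 287 × 253.9 / 9.806 = 7431.1 m.
Between two levels, P₂ = P₁ exp(−Δz/H) with Δz = z₂ − z₁.
Δz = 3620.0 − 2610.0 = 1010.0 m; Δz/H = 1010.0/7431.1 = 0.13592.
P₂ = 678.6 × exp(−0.13592) = 678.6 × 0.87291 = 592.36 mbar.

P ≈ 592 mbar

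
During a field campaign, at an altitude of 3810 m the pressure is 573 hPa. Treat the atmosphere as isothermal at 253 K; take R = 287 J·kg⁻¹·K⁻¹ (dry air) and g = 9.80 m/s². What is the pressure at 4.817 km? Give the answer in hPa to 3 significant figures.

P ≈ 500 hPa

Scale height: H = RT/g = 287 × 253 / 9.80 = 7409.3 m.
Between two levels, P₂ = P₁ exp(−Δz/H) with Δz = z₂ − z₁.
Δz = 4817.0 − 3810.0 = 1007.0 m; Δz/H = 1007.0/7409.3 = 0.13591.
P₂ = 573 × exp(−0.13591) = 573 × 0.87292 = 500.18 hPa.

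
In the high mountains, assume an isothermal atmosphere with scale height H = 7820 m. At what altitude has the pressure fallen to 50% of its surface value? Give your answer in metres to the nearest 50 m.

z ≈ 5400 m

Set P/P₀ = exp(−z/H) = 0.5, so z = −H ln(0.5).
−ln(0.5) = 0.69315; z = 7820.0 × 0.69315 = 5420.4 m.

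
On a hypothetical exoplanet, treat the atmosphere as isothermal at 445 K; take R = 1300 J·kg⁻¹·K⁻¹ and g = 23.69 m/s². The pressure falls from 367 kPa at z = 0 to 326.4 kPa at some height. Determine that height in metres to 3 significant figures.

z ≈ 2860 m

Scale height: H = RT/g = 1300 × 445 / 23.69 = 24420 m.
Invert the barometric formula: z = H ln(P₀/P).
P₀/P = 367/326.4 = 1.1244; ln(1.1244) = 0.11725.
z = 24420 × 0.11725 = 2863.2 m.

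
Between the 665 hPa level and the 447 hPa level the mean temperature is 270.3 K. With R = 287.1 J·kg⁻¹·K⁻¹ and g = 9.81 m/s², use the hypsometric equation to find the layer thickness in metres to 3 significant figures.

Hypsometric equation: Δz = (R T̄/g) ln(P₁/P₂).
R T̄/g = 287.1 × 270.3 / 9.81 = 7910.6 m.
ln(665/447) = ln(1.4877) = 0.39723.
Δz = 7910.6 × 0.39723 = 3142.3 m.

Δz ≈ 3140 m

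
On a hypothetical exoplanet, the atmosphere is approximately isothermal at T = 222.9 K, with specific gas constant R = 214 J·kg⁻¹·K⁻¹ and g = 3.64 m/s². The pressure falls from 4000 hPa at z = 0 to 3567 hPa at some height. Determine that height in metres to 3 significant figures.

Scale height: H = RT/g = 214 × 222.9 / 3.64 = 13105 m.
Invert the barometric formula: z = H ln(P₀/P).
P₀/P = 4000/3567 = 1.1214; ln(1.1214) = 0.11458.
z = 13105 × 0.11458 = 1501.6 m.

z ≈ 1500 m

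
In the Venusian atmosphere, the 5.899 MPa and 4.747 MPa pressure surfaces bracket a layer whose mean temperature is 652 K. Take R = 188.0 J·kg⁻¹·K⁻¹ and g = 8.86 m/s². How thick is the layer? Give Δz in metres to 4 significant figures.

Δz ≈ 3006 m

Hypsometric equation: Δz = (R T̄/g) ln(P₁/P₂).
R T̄/g = 188.0 × 652 / 8.86 = 13835 m.
ln(5.899/4.747) = ln(1.2427) = 0.21729.
Δz = 13835 × 0.21729 = 3006.2 m.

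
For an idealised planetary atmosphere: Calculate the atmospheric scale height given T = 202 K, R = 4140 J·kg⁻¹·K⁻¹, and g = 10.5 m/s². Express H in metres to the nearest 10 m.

H ≈ 79650 m

The scale height of an isothermal atmosphere is H = RT/g.
H = 4140 × 202 / 10.5 = 836280/10.5 = 79646 m.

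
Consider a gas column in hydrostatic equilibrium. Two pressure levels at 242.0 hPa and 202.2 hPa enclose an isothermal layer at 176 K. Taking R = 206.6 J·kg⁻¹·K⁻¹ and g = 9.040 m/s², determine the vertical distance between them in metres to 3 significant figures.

Hypsometric equation: Δz = (R T̄/g) ln(P₁/P₂).
R T̄/g = 206.6 × 176 / 9.040 = 4022.3 m.
ln(242.0/202.2) = ln(1.1968) = 0.17965.
Δz = 4022.3 × 0.17965 = 722.61 m.

Δz ≈ 723 m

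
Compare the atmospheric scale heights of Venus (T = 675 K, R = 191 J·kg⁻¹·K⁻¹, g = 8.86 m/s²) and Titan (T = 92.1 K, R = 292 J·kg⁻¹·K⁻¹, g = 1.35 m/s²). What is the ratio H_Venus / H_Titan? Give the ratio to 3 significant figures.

H_Venus/H_Titan ≈ 0.730

H = RT/g for each body.
H_Venus = 191 × 675 / 8.86 = 14551 m.
H_Titan = 292 × 92.1 / 1.35 = 19921 m.
H_Venus/H_Titan = 14551/19921 = 0.73044.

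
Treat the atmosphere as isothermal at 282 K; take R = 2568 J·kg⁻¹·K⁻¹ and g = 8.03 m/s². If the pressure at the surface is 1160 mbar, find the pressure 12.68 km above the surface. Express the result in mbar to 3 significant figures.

P ≈ 1010 mbar

Scale height: H = RT/g = 2568 × 282 / 8.03 = 90184 m.
Barometric formula: P = P₀ exp(−z/H).
z/H = 12680/90184 = 0.14060; exp(−0.14060) = 0.86884.
P = 1160 × 0.86884 = 1007.9 mbar.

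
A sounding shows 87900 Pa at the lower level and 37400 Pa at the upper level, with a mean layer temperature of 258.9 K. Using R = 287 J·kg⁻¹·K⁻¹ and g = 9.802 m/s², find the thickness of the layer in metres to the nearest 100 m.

Δz ≈ 6500 m

Hypsometric equation: Δz = (R T̄/g) ln(P₁/P₂).
R T̄/g = 287 × 258.9 / 9.802 = 7580.5 m.
ln(87900/37400) = ln(2.3503) = 0.85454.
Δz = 7580.5 × 0.85454 = 6477.8 m.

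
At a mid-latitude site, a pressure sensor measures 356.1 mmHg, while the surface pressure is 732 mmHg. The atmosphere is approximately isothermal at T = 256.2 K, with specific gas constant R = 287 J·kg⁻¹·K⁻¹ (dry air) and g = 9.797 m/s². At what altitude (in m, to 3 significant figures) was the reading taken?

z ≈ 5410 m

Scale height: H = RT/g = 287 × 256.2 / 9.797 = 7505.3 m.
Invert the barometric formula: z = H ln(P₀/P).
P₀/P = 732/356.1 = 2.0556; ln(2.0556) = 0.72057.
z = 7505.3 × 0.72057 = 5408.1 m.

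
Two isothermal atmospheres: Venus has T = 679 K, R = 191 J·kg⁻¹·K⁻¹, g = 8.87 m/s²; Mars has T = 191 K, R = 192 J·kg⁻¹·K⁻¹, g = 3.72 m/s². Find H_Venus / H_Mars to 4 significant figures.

H_Venus/H_Mars ≈ 1.483

H = RT/g for each body.
H_Venus = 191 × 679 / 8.87 = 14621 m.
H_Mars = 192 × 191 / 3.72 = 9858.1 m.
H_Venus/H_Mars = 14621/9858.1 = 1.4831.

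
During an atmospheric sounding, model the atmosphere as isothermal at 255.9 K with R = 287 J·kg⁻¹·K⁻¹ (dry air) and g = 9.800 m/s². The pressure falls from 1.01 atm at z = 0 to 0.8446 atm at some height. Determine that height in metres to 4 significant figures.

z ≈ 1340 m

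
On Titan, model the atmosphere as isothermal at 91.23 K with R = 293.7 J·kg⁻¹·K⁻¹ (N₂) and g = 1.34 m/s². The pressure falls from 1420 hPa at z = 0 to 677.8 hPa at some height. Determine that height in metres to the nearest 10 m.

Scale height: H = RT/g = 293.7 × 91.23 / 1.34 = 19996 m.
Invert the barometric formula: z = H ln(P₀/P).
P₀/P = 1420/677.8 = 2.0950; ln(2.0950) = 0.73955.
z = 19996 × 0.73955 = 14788 m.

z ≈ 14790 m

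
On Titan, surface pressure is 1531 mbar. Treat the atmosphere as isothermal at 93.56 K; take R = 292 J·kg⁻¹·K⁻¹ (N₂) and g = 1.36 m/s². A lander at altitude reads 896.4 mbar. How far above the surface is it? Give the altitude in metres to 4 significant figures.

z ≈ 10750 m

Scale height: H = RT/g = 292 × 93.56 / 1.36 = 20088 m.
Invert the barometric formula: z = H ln(P₀/P).
P₀/P = 1531/896.4 = 1.7079; ln(1.7079) = 0.53526.
z = 20088 × 0.53526 = 10752 m.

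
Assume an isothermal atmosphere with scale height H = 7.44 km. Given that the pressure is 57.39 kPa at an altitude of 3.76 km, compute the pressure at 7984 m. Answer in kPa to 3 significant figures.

P ≈ 32.5 kPa

Between two levels, P₂ = P₁ exp(−Δz/H) with Δz = z₂ − z₁.
Δz = 7984.0 − 3760.0 = 4224.0 m; Δz/H = 4224.0/7440.0 = 0.56774.
P₂ = 57.39 × exp(−0.56774) = 57.39 × 0.56680 = 32.529 kPa.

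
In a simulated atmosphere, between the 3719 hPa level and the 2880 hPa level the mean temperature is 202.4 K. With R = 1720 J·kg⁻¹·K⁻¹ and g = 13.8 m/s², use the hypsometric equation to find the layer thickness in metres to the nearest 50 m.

Δz ≈ 6450 m

Hypsometric equation: Δz = (R T̄/g) ln(P₁/P₂).
R T̄/g = 1720 × 202.4 / 13.8 = 25227 m.
ln(3719/2880) = ln(1.2913) = 0.25565.
Δz = 25227 × 0.25565 = 6449.3 m.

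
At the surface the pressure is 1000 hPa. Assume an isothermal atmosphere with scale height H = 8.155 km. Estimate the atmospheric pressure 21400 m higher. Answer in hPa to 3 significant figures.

P ≈ 72.5 hPa

Barometric formula: P = P₀ exp(−z/H).
z/H = 21400/8155.0 = 2.6242; exp(−2.6242) = 0.072498.
P = 1000 × 0.072498 = 72.498 hPa.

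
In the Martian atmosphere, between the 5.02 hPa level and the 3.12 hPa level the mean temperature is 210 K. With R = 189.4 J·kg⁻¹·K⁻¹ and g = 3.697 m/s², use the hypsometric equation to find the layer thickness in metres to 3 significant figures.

Δz ≈ 5120 m

Hypsometric equation: Δz = (R T̄/g) ln(P₁/P₂).
R T̄/g = 189.4 × 210 / 3.697 = 10758 m.
ln(5.02/3.12) = ln(1.6090) = 0.47561.
Δz = 10758 × 0.47561 = 5116.6 m.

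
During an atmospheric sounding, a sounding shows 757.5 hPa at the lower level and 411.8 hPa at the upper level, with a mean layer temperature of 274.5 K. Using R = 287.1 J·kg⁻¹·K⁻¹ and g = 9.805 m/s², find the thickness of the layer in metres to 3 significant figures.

Δz ≈ 4900 m

Hypsometric equation: Δz = (R T̄/g) ln(P₁/P₂).
R T̄/g = 287.1 × 274.5 / 9.805 = 8037.6 m.
ln(757.5/411.8) = ln(1.8395) = 0.60949.
Δz = 8037.6 × 0.60949 = 4898.8 m.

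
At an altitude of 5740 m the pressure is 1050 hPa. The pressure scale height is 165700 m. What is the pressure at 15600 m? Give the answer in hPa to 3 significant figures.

Between two levels, P₂ = P₁ exp(−Δz/H) with Δz = z₂ − z₁.
Δz = 15600 − 5740.0 = 9860.0 m; Δz/H = 9860.0/165700 = 0.059505.
P₂ = 1050 × exp(−0.059505) = 1050 × 0.94223 = 989.34 hPa.

P ≈ 989 hPa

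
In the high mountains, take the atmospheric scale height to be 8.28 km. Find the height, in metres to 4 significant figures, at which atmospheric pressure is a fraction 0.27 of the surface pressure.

Set P/P₀ = exp(−z/H) = 0.27, so z = −H ln(0.27).
−ln(0.27) = 1.3093; z = 8280.0 × 1.3093 = 10841 m.

z ≈ 10840 m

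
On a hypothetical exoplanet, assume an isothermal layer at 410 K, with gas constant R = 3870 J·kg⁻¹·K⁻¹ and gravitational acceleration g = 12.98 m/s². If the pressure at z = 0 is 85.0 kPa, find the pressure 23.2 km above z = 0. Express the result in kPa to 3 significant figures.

P ≈ 70.3 kPa

Scale height: H = RT/g = 3870 × 410 / 12.98 = 122240 m.
Barometric formula: P = P₀ exp(−z/H).
z/H = 23200/122240 = 0.18979; exp(−0.18979) = 0.82713.
P = 85.0 × 0.82713 = 70.306 kPa.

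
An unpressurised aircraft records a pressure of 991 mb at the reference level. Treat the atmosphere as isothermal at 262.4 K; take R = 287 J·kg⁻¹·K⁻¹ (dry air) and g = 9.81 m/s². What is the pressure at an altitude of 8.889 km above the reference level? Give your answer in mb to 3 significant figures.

P ≈ 311 mb

Scale height: H = RT/g = 287 × 262.4 / 9.81 = 7676.7 m.
Barometric formula: P = P₀ exp(−z/H).
z/H = 8889.0/7676.7 = 1.1579; exp(−1.1579) = 0.31415.
P = 991 × 0.31415 = 311.32 mb.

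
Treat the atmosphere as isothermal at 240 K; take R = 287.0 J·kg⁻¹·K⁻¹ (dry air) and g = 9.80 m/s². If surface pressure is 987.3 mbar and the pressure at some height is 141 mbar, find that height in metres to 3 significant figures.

Scale height: H = RT/g = 287.0 × 240 / 9.80 = 7028.6 m.
Invert the barometric formula: z = H ln(P₀/P).
P₀/P = 987.3/141 = 7.0021; ln(7.0021) = 1.9462.
z = 7028.6 × 1.9462 = 13679 m.

z ≈ 13700 m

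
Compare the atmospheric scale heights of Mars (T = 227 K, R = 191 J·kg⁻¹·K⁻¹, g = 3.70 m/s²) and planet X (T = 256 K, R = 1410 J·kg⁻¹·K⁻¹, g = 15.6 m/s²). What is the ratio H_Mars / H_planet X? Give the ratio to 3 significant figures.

H_Mars/H_planet X ≈ 0.506

H = RT/g for each body.
H_Mars = 191 × 227 / 3.70 = 11718 m.
H_planet X = 1410 × 256 / 15.6 = 23138 m.
H_Mars/H_planet X = 11718/23138 = 0.50644.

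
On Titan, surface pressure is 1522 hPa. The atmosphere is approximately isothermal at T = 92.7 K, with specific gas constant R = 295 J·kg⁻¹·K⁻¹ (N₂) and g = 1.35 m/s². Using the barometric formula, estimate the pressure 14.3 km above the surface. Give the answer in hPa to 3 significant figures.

P ≈ 751 hPa

Scale height: H = RT/g = 295 × 92.7 / 1.35 = 20257 m.
Barometric formula: P = P₀ exp(−z/H).
z/H = 14300/20257 = 0.70593; exp(−0.70593) = 0.49365.
P = 1522 × 0.49365 = 751.34 hPa.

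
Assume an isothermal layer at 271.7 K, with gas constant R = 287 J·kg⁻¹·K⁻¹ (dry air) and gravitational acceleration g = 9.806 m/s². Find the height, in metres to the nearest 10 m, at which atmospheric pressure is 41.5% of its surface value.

z ≈ 6990 m

Scale height: H = RT/g = 287 × 271.7 / 9.806 = 7952.1 m.
Set P/P₀ = exp(−z/H) = 0.415, so z = −H ln(0.415).
−ln(0.415) = 0.87948; z = 7952.1 × 0.87948 = 6993.7 m.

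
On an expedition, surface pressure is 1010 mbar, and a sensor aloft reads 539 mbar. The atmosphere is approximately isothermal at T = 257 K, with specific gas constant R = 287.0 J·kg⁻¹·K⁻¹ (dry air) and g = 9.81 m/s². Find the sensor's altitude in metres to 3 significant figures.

z ≈ 4720 m

Scale height: H = RT/g = 287.0 × 257 / 9.81 = 7518.8 m.
Invert the barometric formula: z = H ln(P₀/P).
P₀/P = 1010/539 = 1.8738; ln(1.8738) = 0.62797.
z = 7518.8 × 0.62797 = 4721.6 m.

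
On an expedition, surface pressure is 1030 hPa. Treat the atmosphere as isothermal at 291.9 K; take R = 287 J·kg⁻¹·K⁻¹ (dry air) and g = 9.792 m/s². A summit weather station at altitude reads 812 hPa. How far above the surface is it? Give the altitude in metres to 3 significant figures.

Scale height: H = RT/g = 287 × 291.9 / 9.792 = 8555.5 m.
Invert the barometric formula: z = H ln(P₀/P).
P₀/P = 1030/812 = 1.2685; ln(1.2685) = 0.23784.
z = 8555.5 × 0.23784 = 2034.8 m.

z ≈ 2030 m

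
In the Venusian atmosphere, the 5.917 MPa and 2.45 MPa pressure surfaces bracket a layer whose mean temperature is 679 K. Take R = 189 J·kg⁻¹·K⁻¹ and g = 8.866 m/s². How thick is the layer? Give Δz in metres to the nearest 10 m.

Δz ≈ 12760 m

Hypsometric equation: Δz = (R T̄/g) ln(P₁/P₂).
R T̄/g = 189 × 679 / 8.866 = 14475 m.
ln(5.917/2.45) = ln(2.4151) = 0.88174.
Δz = 14475 × 0.88174 = 12763 m.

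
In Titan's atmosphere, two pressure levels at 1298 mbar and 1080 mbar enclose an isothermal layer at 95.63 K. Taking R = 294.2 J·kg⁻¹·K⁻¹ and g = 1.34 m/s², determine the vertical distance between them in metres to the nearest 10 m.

Hypsometric equation: Δz = (R T̄/g) ln(P₁/P₂).
R T̄/g = 294.2 × 95.63 / 1.34 = 20996 m.
ln(1298/1080) = ln(1.2019) = 0.18390.
Δz = 20996 × 0.18390 = 3861.2 m.

Δz ≈ 3860 m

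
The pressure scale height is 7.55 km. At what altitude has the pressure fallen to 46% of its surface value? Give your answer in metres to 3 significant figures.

z ≈ 5860 m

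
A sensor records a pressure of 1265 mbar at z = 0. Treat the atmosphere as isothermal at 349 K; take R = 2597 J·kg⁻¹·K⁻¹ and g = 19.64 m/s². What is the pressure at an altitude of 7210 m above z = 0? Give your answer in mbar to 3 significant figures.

P ≈ 1080 mbar

Scale height: H = RT/g = 2597 × 349 / 19.64 = 46148 m.
Barometric formula: P = P₀ exp(−z/H).
z/H = 7210.0/46148 = 0.15624; exp(−0.15624) = 0.85535.
P = 1265 × 0.85535 = 1082.0 mbar.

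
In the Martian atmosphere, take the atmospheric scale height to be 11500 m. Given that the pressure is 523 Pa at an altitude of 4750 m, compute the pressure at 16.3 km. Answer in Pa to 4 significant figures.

P ≈ 191.6 Pa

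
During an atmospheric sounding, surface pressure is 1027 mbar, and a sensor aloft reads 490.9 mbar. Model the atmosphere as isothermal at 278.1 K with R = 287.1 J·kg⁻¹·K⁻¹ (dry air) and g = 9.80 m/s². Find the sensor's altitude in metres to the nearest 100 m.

z ≈ 6000 m

Scale height: H = RT/g = 287.1 × 278.1 / 9.80 = 8147.2 m.
Invert the barometric formula: z = H ln(P₀/P).
P₀/P = 1027/490.9 = 2.0921; ln(2.0921) = 0.73817.
z = 8147.2 × 0.73817 = 6014.0 m.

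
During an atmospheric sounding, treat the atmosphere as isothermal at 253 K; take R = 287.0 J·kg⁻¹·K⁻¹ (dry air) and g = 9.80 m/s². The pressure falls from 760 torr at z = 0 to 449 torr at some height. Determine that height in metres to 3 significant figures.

z ≈ 3900 m

Scale height: H = RT/g = 287.0 × 253 / 9.80 = 7409.3 m.
Invert the barometric formula: z = H ln(P₀/P).
P₀/P = 760/449 = 1.6927; ln(1.6927) = 0.52632.
z = 7409.3 × 0.52632 = 3899.7 m.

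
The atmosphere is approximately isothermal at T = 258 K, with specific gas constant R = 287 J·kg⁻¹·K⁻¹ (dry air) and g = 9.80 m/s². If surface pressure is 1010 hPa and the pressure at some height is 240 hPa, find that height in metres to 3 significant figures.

z ≈ 10900 m

Scale height: H = RT/g = 287 × 258 / 9.80 = 7555.7 m.
Invert the barometric formula: z = H ln(P₀/P).
P₀/P = 1010/240 = 4.2083; ln(4.2083) = 1.4371.
z = 7555.7 × 1.4371 = 10858 m.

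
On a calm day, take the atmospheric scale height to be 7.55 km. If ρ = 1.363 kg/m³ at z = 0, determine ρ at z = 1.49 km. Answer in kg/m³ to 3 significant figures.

In an isothermal atmosphere, density decays like pressure: ρ = ρ₀ exp(−z/H).
z/H = 1490.0/7550.0 = 0.19735; exp(−0.19735) = 0.82090.
ρ = 1.363 × 0.82090 = 1.1189 kg/m³.

ρ ≈ 1.12 kg/m³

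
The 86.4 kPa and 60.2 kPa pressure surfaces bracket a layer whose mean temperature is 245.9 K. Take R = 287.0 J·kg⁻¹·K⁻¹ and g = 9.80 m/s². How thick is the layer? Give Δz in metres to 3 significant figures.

Hypsometric equation: Δz = (R T̄/g) ln(P₁/P₂).
R T̄/g = 287.0 × 245.9 / 9.80 = 7201.4 m.
ln(86.4/60.2) = ln(1.4352) = 0.36130.
Δz = 7201.4 × 0.36130 = 2601.9 m.

Δz ≈ 2600 m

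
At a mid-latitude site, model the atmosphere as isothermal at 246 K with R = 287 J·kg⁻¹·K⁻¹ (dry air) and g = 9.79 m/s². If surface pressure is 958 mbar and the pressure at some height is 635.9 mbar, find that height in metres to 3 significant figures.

Scale height: H = RT/g = 287 × 246 / 9.79 = 7211.6 m.
Invert the barometric formula: z = H ln(P₀/P).
P₀/P = 958/635.9 = 1.5065; ln(1.5065) = 0.40979.
z = 7211.6 × 0.40979 = 2955.2 m.

z ≈ 2960 m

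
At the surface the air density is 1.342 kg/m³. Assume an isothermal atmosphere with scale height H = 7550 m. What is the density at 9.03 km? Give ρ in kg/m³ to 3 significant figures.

In an isothermal atmosphere, density decays like pressure: ρ = ρ₀ exp(−z/H).
z/H = 9030.0/7550.0 = 1.1960; exp(−1.1960) = 0.30240.
ρ = 1.342 × 0.30240 = 0.40582 kg/m³.

ρ ≈ 0.406 kg/m³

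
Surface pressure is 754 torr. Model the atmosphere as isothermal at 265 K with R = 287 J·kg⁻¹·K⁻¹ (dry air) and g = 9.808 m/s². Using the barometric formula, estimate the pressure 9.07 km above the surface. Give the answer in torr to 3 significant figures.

P ≈ 234 torr

Scale height: H = RT/g = 287 × 265 / 9.808 = 7754.4 m.
Barometric formula: P = P₀ exp(−z/H).
z/H = 9070.0/7754.4 = 1.1697; exp(−1.1697) = 0.31046.
P = 754 × 0.31046 = 234.09 torr.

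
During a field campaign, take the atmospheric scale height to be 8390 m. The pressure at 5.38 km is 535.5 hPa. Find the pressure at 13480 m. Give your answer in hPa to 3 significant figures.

Between two levels, P₂ = P₁ exp(−Δz/H) with Δz = z₂ − z₁.
Δz = 13480 − 5380.0 = 8100.0 m; Δz/H = 8100.0/8390.0 = 0.96544.
P₂ = 535.5 × exp(−0.96544) = 535.5 × 0.38082 = 203.93 hPa.

P ≈ 204 hPa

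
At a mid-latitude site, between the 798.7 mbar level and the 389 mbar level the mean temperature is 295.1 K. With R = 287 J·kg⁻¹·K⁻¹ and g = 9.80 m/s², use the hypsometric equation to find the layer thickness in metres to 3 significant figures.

Δz ≈ 6220 m

Hypsometric equation: Δz = (R T̄/g) ln(P₁/P₂).
R T̄/g = 287 × 295.1 / 9.80 = 8642.2 m.
ln(798.7/389) = ln(2.0532) = 0.71940.
Δz = 8642.2 × 0.71940 = 6217.2 m.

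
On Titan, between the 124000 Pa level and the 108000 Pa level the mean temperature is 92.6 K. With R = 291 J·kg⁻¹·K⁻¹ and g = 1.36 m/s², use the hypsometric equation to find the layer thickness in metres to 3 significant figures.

Hypsometric equation: Δz = (R T̄/g) ln(P₁/P₂).
R T̄/g = 291 × 92.6 / 1.36 = 19814 m.
ln(124000/108000) = ln(1.1481) = 0.13811.
Δz = 19814 × 0.13811 = 2736.5 m.

Δz ≈ 2740 m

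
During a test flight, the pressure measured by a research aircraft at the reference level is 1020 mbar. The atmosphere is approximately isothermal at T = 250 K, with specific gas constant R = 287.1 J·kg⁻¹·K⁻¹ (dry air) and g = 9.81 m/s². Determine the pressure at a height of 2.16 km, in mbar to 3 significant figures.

Scale height: H = RT/g = 287.1 × 250 / 9.81 = 7316.5 m.
Barometric formula: P = P₀ exp(−z/H).
z/H = 2160.0/7316.5 = 0.29522; exp(−0.29522) = 0.74437.
P = 1020 × 0.74437 = 759.26 mbar.

P ≈ 759 mbar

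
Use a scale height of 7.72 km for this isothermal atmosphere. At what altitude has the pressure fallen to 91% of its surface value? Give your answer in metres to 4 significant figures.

Set P/P₀ = exp(−z/H) = 0.91, so z = −H ln(0.91).
−ln(0.91) = 0.094311; z = 7720.0 × 0.094311 = 728.08 m.

z ≈ 728.1 m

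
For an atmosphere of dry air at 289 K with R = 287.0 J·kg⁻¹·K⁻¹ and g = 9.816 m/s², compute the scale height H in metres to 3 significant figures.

The scale height of an isothermal atmosphere is H = RT/g.
H = 287.0 × 289 / 9.816 = 82943/9.816 = 8449.8 m.

H ≈ 8450 m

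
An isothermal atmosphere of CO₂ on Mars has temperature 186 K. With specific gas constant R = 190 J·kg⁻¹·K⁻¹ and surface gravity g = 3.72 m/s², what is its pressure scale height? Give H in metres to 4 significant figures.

H ≈ 9500 m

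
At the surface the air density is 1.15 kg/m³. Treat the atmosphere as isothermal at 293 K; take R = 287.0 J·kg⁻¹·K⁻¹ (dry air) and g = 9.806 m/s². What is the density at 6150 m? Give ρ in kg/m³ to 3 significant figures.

Scale height: H = RT/g = 287.0 × 293 / 9.806 = 8575.5 m.
In an isothermal atmosphere, density decays like pressure: ρ = ρ₀ exp(−z/H).
z/H = 6150.0/8575.5 = 0.71716; exp(−0.71716) = 0.48814.
ρ = 1.15 × 0.48814 = 0.56136 kg/m³.

ρ ≈ 0.561 kg/m³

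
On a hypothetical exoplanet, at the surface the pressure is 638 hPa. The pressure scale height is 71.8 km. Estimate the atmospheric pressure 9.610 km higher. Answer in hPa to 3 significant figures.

P ≈ 558 hPa

Barometric formula: P = P₀ exp(−z/H).
z/H = 9610.0/71800 = 0.13384; exp(−0.13384) = 0.87473.
P = 638 × 0.87473 = 558.08 hPa.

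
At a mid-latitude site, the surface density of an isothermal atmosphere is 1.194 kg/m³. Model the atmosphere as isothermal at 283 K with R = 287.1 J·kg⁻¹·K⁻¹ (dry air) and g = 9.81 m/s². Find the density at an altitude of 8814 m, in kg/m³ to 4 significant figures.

ρ ≈ 0.4119 kg/m³

Scale height: H = RT/g = 287.1 × 283 / 9.81 = 8282.3 m.
In an isothermal atmosphere, density decays like pressure: ρ = ρ₀ exp(−z/H).
z/H = 8814.0/8282.3 = 1.0642; exp(−1.0642) = 0.34500.
ρ = 1.194 × 0.34500 = 0.41193 kg/m³.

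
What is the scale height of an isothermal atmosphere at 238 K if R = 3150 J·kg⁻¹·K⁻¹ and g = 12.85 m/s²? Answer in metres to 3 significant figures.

H ≈ 58300 m

The scale height of an isothermal atmosphere is H = RT/g.
H = 3150 × 238 / 12.85 = 749700/12.85 = 58342 m.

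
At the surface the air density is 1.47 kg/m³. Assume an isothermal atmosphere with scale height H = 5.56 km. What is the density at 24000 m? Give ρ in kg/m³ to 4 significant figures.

ρ ≈ 0.01962 kg/m³

In an isothermal atmosphere, density decays like pressure: ρ = ρ₀ exp(−z/H).
z/H = 24000/5560.0 = 4.3165; exp(−4.3165) = 0.013347.
ρ = 1.47 × 0.013347 = 0.019620 kg/m³.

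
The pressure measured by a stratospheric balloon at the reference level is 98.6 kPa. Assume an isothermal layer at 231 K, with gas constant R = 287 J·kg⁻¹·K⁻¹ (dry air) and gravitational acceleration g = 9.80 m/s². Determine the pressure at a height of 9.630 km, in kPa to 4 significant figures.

P ≈ 23.75 kPa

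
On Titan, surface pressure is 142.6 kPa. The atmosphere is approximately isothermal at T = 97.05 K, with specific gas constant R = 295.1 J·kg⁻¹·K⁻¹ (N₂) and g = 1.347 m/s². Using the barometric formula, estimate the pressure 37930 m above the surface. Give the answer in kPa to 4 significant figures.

P ≈ 23.95 kPa

Scale height: H = RT/g = 295.1 × 97.05 / 1.347 = 21262 m.
Barometric formula: P = P₀ exp(−z/H).
z/H = 37930/21262 = 1.7839; exp(−1.7839) = 0.16798.
P = 142.6 × 0.16798 = 23.954 kPa.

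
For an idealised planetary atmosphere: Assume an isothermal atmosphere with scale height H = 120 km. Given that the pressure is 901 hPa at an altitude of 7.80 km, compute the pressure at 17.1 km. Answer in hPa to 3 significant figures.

Between two levels, P₂ = P₁ exp(−Δz/H) with Δz = z₂ − z₁.
Δz = 17100 − 7800.0 = 9300.0 m; Δz/H = 9300.0/120000 = 0.077500.
P₂ = 901 × exp(−0.077500) = 901 × 0.92543 = 833.81 hPa.

P ≈ 834 hPa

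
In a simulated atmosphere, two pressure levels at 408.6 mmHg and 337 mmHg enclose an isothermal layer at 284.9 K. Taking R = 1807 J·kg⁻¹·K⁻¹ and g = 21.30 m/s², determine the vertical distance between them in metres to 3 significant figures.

Δz ≈ 4660 m

Hypsometric equation: Δz = (R T̄/g) ln(P₁/P₂).
R T̄/g = 1807 × 284.9 / 21.30 = 24170 m.
ln(408.6/337) = ln(1.2125) = 0.19268.
Δz = 24170 × 0.19268 = 4657.1 m.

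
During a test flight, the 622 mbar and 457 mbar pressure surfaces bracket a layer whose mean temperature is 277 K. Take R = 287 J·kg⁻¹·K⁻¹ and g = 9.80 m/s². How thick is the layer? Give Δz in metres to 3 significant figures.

Hypsometric equation: Δz = (R T̄/g) ln(P₁/P₂).
R T̄/g = 287 × 277 / 9.80 = 8112.1 m.
ln(622/457) = ln(1.3611) = 0.30829.
Δz = 8112.1 × 0.30829 = 2500.9 m.

Δz ≈ 2500 m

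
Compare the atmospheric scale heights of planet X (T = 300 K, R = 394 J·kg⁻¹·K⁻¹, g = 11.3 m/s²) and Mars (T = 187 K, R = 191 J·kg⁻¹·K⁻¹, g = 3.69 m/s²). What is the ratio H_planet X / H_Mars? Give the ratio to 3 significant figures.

H_planet X/H_Mars ≈ 1.08

H = RT/g for each body.
H_planet X = 394 × 300 / 11.3 = 10460 m.
H_Mars = 191 × 187 / 3.69 = 9679.4 m.
H_planet X/H_Mars = 10460/9679.4 = 1.0806.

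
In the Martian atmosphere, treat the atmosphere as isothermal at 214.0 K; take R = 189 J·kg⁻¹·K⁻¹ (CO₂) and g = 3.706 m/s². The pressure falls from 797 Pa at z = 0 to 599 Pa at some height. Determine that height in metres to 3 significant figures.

z ≈ 3120 m

Scale height: H = RT/g = 189 × 214.0 / 3.706 = 10914 m.
Invert the barometric formula: z = H ln(P₀/P).
P₀/P = 797/599 = 1.3306; ln(1.3306) = 0.28563.
z = 10914 × 0.28563 = 3117.4 m.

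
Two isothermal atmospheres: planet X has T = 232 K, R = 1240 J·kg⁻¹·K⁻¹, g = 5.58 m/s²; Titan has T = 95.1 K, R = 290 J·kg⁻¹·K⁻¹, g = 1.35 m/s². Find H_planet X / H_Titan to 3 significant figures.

H_planet X/H_Titan ≈ 2.52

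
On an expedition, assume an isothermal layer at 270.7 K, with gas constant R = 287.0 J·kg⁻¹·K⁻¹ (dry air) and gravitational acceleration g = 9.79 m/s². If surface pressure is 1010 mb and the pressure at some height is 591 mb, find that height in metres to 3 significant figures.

Scale height: H = RT/g = 287.0 × 270.7 / 9.79 = 7935.7 m.
Invert the barometric formula: z = H ln(P₀/P).
P₀/P = 1010/591 = 1.7090; ln(1.7090) = 0.53591.
z = 7935.7 × 0.53591 = 4252.8 m.

z ≈ 4250 m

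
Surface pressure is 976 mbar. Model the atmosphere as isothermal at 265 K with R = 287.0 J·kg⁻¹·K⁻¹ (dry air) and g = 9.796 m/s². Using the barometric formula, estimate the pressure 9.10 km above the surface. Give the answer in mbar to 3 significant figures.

P ≈ 302 mbar

Scale height: H = RT/g = 287.0 × 265 / 9.796 = 7763.9 m.
Barometric formula: P = P₀ exp(−z/H).
z/H = 9100.0/7763.9 = 1.1721; exp(−1.1721) = 0.30972.
P = 976 × 0.30972 = 302.29 mbar.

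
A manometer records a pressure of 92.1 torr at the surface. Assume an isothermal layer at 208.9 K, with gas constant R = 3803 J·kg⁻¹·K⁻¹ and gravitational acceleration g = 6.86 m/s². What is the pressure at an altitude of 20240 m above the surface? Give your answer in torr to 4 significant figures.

Scale height: H = RT/g = 3803 × 208.9 / 6.86 = 115810 m.
Barometric formula: P = P₀ exp(−z/H).
z/H = 20240/115810 = 0.17477; exp(−0.17477) = 0.83965.
P = 92.1 × 0.83965 = 77.332 torr.

P ≈ 77.33 torr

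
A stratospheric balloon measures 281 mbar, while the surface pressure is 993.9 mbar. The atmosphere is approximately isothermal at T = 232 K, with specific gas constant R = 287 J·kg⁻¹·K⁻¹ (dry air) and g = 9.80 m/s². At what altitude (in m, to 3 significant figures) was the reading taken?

Scale height: H = RT/g = 287 × 232 / 9.80 = 6794.3 m.
Invert the barometric formula: z = H ln(P₀/P).
P₀/P = 993.9/281 = 3.5370; ln(3.5370) = 1.2633.
z = 6794.3 × 1.2633 = 8583.2 m.

z ≈ 8580 m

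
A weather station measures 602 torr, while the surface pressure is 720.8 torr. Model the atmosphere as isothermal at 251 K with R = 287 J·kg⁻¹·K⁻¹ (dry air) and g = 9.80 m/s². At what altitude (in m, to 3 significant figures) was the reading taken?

Scale height: H = RT/g = 287 × 251 / 9.80 = 7350.7 m.
Invert the barometric formula: z = H ln(P₀/P).
P₀/P = 720.8/602 = 1.1973; ln(1.1973) = 0.18007.
z = 7350.7 × 0.18007 = 1323.6 m.

z ≈ 1320 m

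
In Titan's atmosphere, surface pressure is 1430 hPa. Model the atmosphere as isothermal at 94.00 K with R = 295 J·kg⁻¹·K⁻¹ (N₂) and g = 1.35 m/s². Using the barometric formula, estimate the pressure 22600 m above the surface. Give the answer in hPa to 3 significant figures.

P ≈ 476 hPa

Scale height: H = RT/g = 295 × 94.00 / 1.35 = 20541 m.
Barometric formula: P = P₀ exp(−z/H).
z/H = 22600/20541 = 1.1002; exp(−1.1002) = 0.33280.
P = 1430 × 0.33280 = 475.90 hPa.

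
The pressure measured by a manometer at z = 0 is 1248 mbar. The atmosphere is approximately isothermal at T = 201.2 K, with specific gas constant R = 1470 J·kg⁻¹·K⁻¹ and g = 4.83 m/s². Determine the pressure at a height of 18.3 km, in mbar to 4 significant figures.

Scale height: H = RT/g = 1470 × 201.2 / 4.83 = 61235 m.
Barometric formula: P = P₀ exp(−z/H).
z/H = 18300/61235 = 0.29885; exp(−0.29885) = 0.74167.
P = 1248 × 0.74167 = 925.60 mbar.

P ≈ 925.6 mbar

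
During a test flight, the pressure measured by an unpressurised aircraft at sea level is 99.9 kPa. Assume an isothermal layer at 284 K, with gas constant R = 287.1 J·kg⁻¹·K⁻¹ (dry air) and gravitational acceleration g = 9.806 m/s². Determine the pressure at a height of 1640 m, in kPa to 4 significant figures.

P ≈ 82.02 kPa

Scale height: H = RT/g = 287.1 × 284 / 9.806 = 8315.0 m.
Barometric formula: P = P₀ exp(−z/H).
z/H = 1640.0/8315.0 = 0.19723; exp(−0.19723) = 0.82100.
P = 99.9 × 0.82100 = 82.018 kPa.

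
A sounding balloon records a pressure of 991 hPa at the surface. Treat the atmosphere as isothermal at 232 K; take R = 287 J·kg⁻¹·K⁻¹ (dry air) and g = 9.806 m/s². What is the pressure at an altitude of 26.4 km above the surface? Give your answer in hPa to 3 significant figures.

Scale height: H = RT/g = 287 × 232 / 9.806 = 6790.1 m.
Barometric formula: P = P₀ exp(−z/H).
z/H = 26400/6790.1 = 3.8880; exp(−3.8880) = 0.020486.
P = 991 × 0.020486 = 20.302 hPa.

P ≈ 20.3 hPa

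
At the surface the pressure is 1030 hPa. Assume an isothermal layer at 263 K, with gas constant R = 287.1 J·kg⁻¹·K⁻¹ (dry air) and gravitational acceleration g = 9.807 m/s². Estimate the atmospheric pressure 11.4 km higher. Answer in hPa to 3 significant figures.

P ≈ 234 hPa

Scale height: H = RT/g = 287.1 × 263 / 9.807 = 7699.3 m.
Barometric formula: P = P₀ exp(−z/H).
z/H = 11400/7699.3 = 1.4807; exp(−1.4807) = 0.22748.
P = 1030 × 0.22748 = 234.30 hPa.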